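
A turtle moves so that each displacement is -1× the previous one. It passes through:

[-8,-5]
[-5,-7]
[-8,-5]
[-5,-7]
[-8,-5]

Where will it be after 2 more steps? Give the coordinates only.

[-8,-5]

The jumps are [+3,-2], [-3,+2], [+3,-2], [-3,+2] — a geometric progression with ratio -1.
step 5: [-8,-5] + [+3,-2] → [-5,-7]
step 6: [-5,-7] + [-3,+2] → [-8,-5]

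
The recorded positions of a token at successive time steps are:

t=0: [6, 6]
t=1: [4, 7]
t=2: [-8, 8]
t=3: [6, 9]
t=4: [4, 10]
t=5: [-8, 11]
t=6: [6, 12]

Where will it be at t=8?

First: cycles through 6, 4, -8 every 3 steps. Step 8 lands at position 2 of the cycle → -8.
Second: linear, +1 per step → 14 at step 8.

[-8, 14]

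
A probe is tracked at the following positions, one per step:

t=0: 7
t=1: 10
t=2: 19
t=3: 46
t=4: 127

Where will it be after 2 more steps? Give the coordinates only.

Step-to-step displacements: +3, +9, +27, +81; each is 3× the previous.
step 5: 127 + 243 → 370
step 6: 370 + 729 → 1099

1099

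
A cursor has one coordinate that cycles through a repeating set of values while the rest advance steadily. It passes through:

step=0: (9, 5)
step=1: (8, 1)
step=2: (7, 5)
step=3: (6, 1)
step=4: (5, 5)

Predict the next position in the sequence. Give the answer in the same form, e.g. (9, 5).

First: linear, -1 per step → 4 at step 5.
Second: cycles through 5, 1 every 2 steps. Step 5 lands at position 1 of the cycle → 1.

(4, 1)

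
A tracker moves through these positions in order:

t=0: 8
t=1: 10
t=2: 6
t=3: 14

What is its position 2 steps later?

30

Consecutive displacements +2, -4, +8 scale by a factor of -2 each step.
step 4: 14 − 16 → -2
step 5: -2 + 32 → 30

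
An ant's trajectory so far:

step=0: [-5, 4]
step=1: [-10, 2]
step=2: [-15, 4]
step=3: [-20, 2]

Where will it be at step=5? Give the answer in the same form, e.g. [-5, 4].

[-30, 2]

First: linear, -5 per step → -30 at step 5.
Second: cycles through 4, 2 every 2 steps. Step 5 lands at position 1 of the cycle → 2.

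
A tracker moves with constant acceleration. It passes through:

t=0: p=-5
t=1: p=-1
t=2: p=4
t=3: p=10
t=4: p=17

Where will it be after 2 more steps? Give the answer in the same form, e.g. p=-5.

Successive displacements: +4, +5, +6, +7 — each changes by +1.
step 5: 17 + 8 → p=25
step 6: 25 + 9 → p=34

p=34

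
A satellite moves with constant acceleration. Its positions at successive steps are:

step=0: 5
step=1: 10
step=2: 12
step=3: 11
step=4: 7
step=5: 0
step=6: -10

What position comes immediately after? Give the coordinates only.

Successive displacements: +5, +2, -1, -4, -7, -10 — each changes by -3.
step 7: -10 − 13 → -23

-23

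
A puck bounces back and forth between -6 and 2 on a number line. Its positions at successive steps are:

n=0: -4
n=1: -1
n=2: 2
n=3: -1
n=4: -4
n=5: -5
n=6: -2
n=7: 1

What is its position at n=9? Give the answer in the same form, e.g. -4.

The value reflects between -6 and 2, moving 3 per step.
  step 8: 1 → 0
  step 9: 0 → -3

-3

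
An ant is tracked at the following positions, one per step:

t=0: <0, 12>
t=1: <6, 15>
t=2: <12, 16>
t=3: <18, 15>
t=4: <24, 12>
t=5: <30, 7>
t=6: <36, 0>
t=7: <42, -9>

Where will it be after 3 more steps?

Successive displacements: <+6, +3>, <+6, +1>, <+6, -1>, <+6, -3>, <+6, -5>, <+6, -7>, <+6, -9> — each changes by <+0, -2>.
step 8: <42, -9> + <+6, -11> → <48, -20>
step 9: <48, -20> + <+6, -13> → <54, -33>
step 10: <54, -33> + <+6, -15> → <60, -48>

<60, -48>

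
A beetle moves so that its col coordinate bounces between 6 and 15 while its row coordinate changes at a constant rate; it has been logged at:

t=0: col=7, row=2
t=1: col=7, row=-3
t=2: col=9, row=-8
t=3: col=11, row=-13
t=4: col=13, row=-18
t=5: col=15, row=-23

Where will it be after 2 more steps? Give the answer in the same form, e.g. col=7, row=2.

The col coordinate travels 2 per step and bounces off the walls at 6 and 15.
  step 6: 15 → 13
  step 7: 13 → 11
The row coordinate changes by -5 each step: at step 7 it is -33.

col=11, row=-33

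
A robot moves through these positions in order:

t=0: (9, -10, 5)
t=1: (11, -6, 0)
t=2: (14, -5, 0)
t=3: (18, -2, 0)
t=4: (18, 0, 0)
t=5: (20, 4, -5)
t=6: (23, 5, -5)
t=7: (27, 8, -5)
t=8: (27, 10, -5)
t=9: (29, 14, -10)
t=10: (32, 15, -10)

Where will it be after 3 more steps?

Differencing gives (+2, +4, -5), (+3, +1, +0), (+4, +3, +0), (+0, +2, +0), (+2, +4, -5), (+3, +1, +0), (+4, +3, +0), (+0, +2, +0), (+2, +4, -5), (+3, +1, +0). This is the pattern (+2, +4, -5), (+3, +1, +0), (+4, +3, +0), (+0, +2, +0) repeated.
step 11: apply (+4, +3, +0) → (36, 18, -10)
step 12: apply (+0, +2, +0) → (36, 20, -10)
step 13: apply (+2, +4, -5) → (38, 24, -15)

(38, 24, -15)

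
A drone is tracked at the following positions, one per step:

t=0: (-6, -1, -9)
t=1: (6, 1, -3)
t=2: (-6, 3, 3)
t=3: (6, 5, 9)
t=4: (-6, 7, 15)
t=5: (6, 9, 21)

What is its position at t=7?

(6, 13, 33)

The first coordinate repeats the cycle [-6, 6] with period 2; step 7 mod 2 = 1, giving 6.
The second coordinate changes by +2 each step, so at step 7 it is -1 + 7·(2) = 13.
The third coordinate changes by +6 each step, so at step 7 it is -9 + 7·(6) = 33.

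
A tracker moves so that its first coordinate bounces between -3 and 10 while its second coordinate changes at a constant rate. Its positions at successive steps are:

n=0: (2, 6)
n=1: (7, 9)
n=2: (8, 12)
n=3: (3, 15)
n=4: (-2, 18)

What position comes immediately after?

The first coordinate travels 5 per step and bounces off the walls at -3 and 10.
  step 5: -2 → 1
The second coordinate changes by +3 each step: at step 5 it is 21.

(1, 21)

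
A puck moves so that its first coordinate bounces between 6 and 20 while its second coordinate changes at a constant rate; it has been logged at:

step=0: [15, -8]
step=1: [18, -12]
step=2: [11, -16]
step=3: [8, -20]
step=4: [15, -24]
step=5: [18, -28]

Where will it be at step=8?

[15, -40]

The first coordinate reflects between 6 and 20, moving 7 per step.
  step 6: 18 → 11
  step 7: 11 → 8
  step 8: 8 → 15
The second coordinate changes by -4 each step: at step 8 it is -40.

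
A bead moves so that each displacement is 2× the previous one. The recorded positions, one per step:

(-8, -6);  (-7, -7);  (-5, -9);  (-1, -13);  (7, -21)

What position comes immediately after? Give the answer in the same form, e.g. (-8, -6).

(23, -37)

Step-to-step displacements: (+1, -1), (+2, -2), (+4, -4), (+8, -8); each is 2× the previous.
step 5: (7, -21) + (+16, -16) → (23, -37)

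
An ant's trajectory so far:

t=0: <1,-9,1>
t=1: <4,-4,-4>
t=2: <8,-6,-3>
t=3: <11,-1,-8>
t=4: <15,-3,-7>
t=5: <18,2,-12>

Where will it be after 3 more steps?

The moves between consecutive positions are <+3,+5,-5>, <+4,-2,+1>, <+3,+5,-5>, <+4,-2,+1>, <+3,+5,-5>; they repeat the 2-cycle [<+3,+5,-5>, <+4,-2,+1>].
step 6: apply <+4,-2,+1> → <22,0,-11>
step 7: apply <+3,+5,-5> → <25,5,-16>
step 8: apply <+4,-2,+1> → <29,3,-15>

<29,3,-15>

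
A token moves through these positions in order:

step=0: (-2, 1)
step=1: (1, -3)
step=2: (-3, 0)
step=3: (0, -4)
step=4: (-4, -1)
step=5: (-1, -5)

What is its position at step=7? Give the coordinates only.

(-2, -6)

The moves between consecutive positions are (+3, -4), (-4, +3), (+3, -4), (-4, +3), (+3, -4); they repeat the 2-cycle [(+3, -4), (-4, +3)].
step 6: apply (-4, +3) → (-5, -2)
step 7: apply (+3, -4) → (-2, -6)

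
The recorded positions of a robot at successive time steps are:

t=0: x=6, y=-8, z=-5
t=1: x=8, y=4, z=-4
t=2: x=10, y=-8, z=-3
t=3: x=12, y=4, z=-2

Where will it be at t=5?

X: linear, +2 per step → 16 at step 5.
Y: cycles through -8, 4 every 2 steps. Step 5 lands at position 1 of the cycle → 4.
Z: linear, +1 per step → 0 at step 5.

x=16, y=4, z=0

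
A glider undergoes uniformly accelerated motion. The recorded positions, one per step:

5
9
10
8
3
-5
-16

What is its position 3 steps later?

Taking differences between consecutive positions: +4, +1, -2, -5, -8, -11. These grow by -3 each step.
step 7: -16 − 14 → -30
step 8: -30 − 17 → -47
step 9: -47 − 20 → -67

-67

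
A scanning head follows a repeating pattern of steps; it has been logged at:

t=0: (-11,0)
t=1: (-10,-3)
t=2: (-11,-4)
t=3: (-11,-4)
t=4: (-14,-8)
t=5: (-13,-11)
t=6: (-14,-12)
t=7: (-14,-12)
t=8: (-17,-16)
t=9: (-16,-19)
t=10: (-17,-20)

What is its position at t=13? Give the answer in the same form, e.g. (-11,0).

Step-to-step displacements: (+1,-3), (-1,-1), (+0,+0), (-3,-4), (+1,-3), (-1,-1), (+0,+0), (-3,-4), (+1,-3), (-1,-1) — a repeating cycle of length 4.
step 11: apply (+0,+0) → (-17,-20)
step 12: apply (-3,-4) → (-20,-24)
step 13: apply (+1,-3) → (-19,-27)

(-19,-27)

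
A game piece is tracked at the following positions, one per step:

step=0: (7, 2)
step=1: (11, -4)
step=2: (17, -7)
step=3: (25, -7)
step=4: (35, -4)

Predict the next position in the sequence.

(47, 2)

First differences are (+4, -6), (+6, -3), (+8, +0), (+10, +3); their common second difference is (+2, +3) (constant acceleration).
step 5: (35, -4) + (+12, +6) → (47, 2)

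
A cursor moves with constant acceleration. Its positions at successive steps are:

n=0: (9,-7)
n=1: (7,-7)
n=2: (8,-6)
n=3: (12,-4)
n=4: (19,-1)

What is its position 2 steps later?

(42,8)

Successive displacements: (-2,+0), (+1,+1), (+4,+2), (+7,+3) — each changes by (+3,+1).
step 5: (19,-1) + (+10,+4) → (29,3)
step 6: (29,3) + (+13,+5) → (42,8)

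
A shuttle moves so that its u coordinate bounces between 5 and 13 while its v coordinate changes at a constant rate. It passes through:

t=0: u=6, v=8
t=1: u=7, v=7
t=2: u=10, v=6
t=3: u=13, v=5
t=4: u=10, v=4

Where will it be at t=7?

The u coordinate reflects between 5 and 13, moving 3 per step.
  step 5: 10 → 7
  step 6: 7 → 6
  step 7: 6 → 9
The v coordinate changes by -1 each step: at step 7 it is 1.

u=9, v=1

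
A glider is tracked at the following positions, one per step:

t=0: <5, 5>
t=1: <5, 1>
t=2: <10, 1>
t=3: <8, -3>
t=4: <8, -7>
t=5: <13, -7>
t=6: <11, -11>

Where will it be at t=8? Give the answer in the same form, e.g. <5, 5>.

Differencing gives <+0, -4>, <+5, +0>, <-2, -4>, <+0, -4>, <+5, +0>, <-2, -4>. This is the pattern <+0, -4>, <+5, +0>, <-2, -4> repeated.
step 7: apply <+0, -4> → <11, -15>
step 8: apply <+5, +0> → <16, -15>

<16, -15>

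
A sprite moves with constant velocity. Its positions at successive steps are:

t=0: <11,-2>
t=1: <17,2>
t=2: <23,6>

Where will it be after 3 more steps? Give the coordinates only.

<41,18>

The position changes by <+6,+4> every step.
step 3: <23,6> + <+6,+4> → <29,10>
step 4: <29,10> + <+6,+4> → <35,14>
step 5: <35,14> + <+6,+4> → <41,18>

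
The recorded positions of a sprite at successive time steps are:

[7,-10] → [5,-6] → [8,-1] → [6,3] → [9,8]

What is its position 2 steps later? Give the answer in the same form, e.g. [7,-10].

[10,17]

Step-to-step displacements: [-2,+4], [+3,+5], [-2,+4], [+3,+5] — a repeating cycle of length 2.
step 5: apply [-2,+4] → [7,12]
step 6: apply [+3,+5] → [10,17]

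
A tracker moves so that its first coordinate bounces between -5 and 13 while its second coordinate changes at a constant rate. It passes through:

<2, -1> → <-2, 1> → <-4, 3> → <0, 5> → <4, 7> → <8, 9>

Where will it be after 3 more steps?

<6, 15>

The first coordinate reflects between -5 and 13, moving 4 per step.
  step 6: 8 → 12
  step 7: 12 → 10
  step 8: 10 → 6
The second coordinate changes by +2 each step: at step 8 it is 15.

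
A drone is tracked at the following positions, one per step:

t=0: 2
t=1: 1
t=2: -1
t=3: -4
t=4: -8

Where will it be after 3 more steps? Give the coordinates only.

-26

First differences are -1, -2, -3, -4; their common second difference is -1 (constant acceleration).
step 5: -8 − 5 → -13
step 6: -13 − 6 → -19
step 7: -19 − 7 → -26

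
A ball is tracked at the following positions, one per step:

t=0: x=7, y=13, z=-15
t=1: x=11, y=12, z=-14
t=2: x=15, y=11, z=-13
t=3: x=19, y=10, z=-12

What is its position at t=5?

Constant displacement of (+4, -1, +1) per step.
step 4: x=19, y=10, z=-12 + (+4, -1, +1) → x=23, y=9, z=-11
step 5: x=23, y=9, z=-11 + (+4, -1, +1) → x=27, y=8, z=-10

x=27, y=8, z=-10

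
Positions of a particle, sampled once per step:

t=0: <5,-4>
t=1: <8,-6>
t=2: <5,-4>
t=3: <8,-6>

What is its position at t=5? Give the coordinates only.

<8,-6>

Consecutive displacements <+3,-2>, <-3,+2>, <+3,-2> scale by a factor of -1 each step.
step 4: <8,-6> + <-3,+2> → <5,-4>
step 5: <5,-4> + <+3,-2> → <8,-6>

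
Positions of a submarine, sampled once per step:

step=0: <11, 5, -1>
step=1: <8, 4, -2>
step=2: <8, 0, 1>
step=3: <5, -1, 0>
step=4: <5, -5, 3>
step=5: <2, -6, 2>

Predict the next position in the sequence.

<2, -10, 5>

The moves between consecutive positions are <-3, -1, -1>, <+0, -4, +3>, <-3, -1, -1>, <+0, -4, +3>, <-3, -1, -1>; they repeat the 2-cycle [<-3, -1, -1>, <+0, -4, +3>].
step 6: apply <+0, -4, +3> → <2, -10, 5>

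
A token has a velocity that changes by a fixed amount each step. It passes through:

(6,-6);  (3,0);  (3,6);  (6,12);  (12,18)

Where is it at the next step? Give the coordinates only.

(21,24)

Successive displacements: (-3,+6), (+0,+6), (+3,+6), (+6,+6) — each changes by (+3,+0).
step 5: (12,18) + (+9,+6) → (21,24)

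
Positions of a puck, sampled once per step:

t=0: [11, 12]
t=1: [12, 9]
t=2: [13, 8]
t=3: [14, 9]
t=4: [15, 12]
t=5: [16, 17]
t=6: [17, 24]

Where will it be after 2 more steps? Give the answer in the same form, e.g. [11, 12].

Taking differences between consecutive positions: [+1, -3], [+1, -1], [+1, +1], [+1, +3], [+1, +5], [+1, +7]. These grow by [+0, +2] each step.
step 7: [17, 24] + [+1, +9] → [18, 33]
step 8: [18, 33] + [+1, +11] → [19, 44]

[19, 44]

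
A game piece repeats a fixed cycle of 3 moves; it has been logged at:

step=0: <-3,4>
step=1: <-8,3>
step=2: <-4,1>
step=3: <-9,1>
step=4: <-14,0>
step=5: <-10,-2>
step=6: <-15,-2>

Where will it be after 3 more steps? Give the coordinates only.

The moves between consecutive positions are <-5,-1>, <+4,-2>, <-5,+0>, <-5,-1>, <+4,-2>, <-5,+0>; they repeat the 3-cycle [<-5,-1>, <+4,-2>, <-5,+0>].
step 7: apply <-5,-1> → <-20,-3>
step 8: apply <+4,-2> → <-16,-5>
step 9: apply <-5,+0> → <-21,-5>

<-21,-5>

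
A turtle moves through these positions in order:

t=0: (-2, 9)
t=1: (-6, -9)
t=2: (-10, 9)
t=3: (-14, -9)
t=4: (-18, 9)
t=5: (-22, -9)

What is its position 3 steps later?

(-34, 9)

First: linear, -4 per step → -34 at step 8.
Second: cycles through 9, -9 every 2 steps. Step 8 lands at position 0 of the cycle → 9.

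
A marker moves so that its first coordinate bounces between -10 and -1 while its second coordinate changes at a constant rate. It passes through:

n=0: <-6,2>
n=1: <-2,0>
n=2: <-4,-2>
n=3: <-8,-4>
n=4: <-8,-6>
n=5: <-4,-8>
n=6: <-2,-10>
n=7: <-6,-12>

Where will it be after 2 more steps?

<-6,-16>

The first coordinate reflects between -10 and -1, moving 4 per step.
  step 8: -6 → -10
  step 9: -10 → -6
The second coordinate changes by -2 each step: at step 9 it is -16.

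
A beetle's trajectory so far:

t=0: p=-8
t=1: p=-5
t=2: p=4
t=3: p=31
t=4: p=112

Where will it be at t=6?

p=1084

Consecutive displacements +3, +9, +27, +81 scale by a factor of 3 each step.
step 5: 112 + 243 → p=355
step 6: 355 + 729 → p=1084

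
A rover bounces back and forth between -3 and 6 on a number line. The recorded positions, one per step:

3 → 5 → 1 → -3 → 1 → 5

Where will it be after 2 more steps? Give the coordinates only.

-1

The value reflects between -3 and 6, moving 4 per step.
  step 6: 5 → 3
  step 7: 3 → -1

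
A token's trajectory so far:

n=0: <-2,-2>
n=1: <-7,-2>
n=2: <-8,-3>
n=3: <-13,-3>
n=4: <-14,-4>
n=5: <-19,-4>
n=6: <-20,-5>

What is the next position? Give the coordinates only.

Differencing gives <-5,+0>, <-1,-1>, <-5,+0>, <-1,-1>, <-5,+0>, <-1,-1>. This is the pattern <-5,+0>, <-1,-1> repeated.
step 7: apply <-5,+0> → <-25,-5>

<-25,-5>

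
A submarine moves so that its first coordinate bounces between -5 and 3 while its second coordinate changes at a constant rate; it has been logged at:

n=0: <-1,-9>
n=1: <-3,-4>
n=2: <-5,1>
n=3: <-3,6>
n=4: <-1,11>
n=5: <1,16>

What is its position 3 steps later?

The first coordinate travels 2 per step and bounces off the walls at -5 and 3.
  step 6: 1 → 3
  step 7: 3 → 1
  step 8: 1 → -1
The second coordinate changes by +5 each step: at step 8 it is 31.

<-1,31>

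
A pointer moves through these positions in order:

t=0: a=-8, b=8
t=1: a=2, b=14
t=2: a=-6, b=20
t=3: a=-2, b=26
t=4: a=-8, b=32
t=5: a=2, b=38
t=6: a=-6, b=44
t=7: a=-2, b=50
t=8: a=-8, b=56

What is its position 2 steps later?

a=-6, b=68

The a coordinate repeats the cycle [-8, 2, -6, -2] with period 4; step 10 mod 4 = 2, giving -6.
The b coordinate changes by +6 each step, so at step 10 it is 8 + 10·(6) = 68.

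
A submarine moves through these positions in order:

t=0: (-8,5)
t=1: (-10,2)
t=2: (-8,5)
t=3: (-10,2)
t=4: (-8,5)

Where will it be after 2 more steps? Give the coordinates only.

Consecutive displacements (-2,-3), (+2,+3), (-2,-3), (+2,+3) scale by a factor of -1 each step.
step 5: (-8,5) + (-2,-3) → (-10,2)
step 6: (-10,2) + (+2,+3) → (-8,5)

(-8,5)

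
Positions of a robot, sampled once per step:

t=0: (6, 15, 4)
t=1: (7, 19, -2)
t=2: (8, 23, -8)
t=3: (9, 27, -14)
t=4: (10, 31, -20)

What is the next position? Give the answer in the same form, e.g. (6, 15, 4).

(11, 35, -26)

Each step adds (+1, +4, -6) to the position.
step 5: (10, 31, -20) + (+1, +4, -6) → (11, 35, -26)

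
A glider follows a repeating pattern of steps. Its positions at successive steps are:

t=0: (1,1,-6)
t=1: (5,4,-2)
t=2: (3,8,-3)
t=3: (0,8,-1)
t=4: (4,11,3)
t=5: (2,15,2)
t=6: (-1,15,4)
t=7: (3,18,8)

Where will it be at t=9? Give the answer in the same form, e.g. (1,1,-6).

(-2,22,9)

Step-to-step displacements: (+4,+3,+4), (-2,+4,-1), (-3,+0,+2), (+4,+3,+4), (-2,+4,-1), (-3,+0,+2), (+4,+3,+4) — a repeating cycle of length 3.
step 8: apply (-2,+4,-1) → (1,22,7)
step 9: apply (-3,+0,+2) → (-2,22,9)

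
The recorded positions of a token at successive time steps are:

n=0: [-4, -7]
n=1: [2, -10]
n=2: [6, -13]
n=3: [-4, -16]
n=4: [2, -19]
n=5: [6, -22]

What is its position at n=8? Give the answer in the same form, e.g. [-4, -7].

First: cycles through -4, 2, 6 every 3 steps. Step 8 lands at position 2 of the cycle → 6.
Second: linear, -3 per step → -31 at step 8.

[6, -31]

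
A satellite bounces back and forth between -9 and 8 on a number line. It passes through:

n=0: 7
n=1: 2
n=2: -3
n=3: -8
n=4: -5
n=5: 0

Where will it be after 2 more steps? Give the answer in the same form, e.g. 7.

The value travels 5 per step and bounces off the walls at -9 and 8.
  step 6: 0 → 5
  step 7: 5 → 6

6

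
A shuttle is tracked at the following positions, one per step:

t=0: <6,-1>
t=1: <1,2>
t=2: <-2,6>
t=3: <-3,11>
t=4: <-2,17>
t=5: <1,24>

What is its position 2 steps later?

First differences are <-5,+3>, <-3,+4>, <-1,+5>, <+1,+6>, <+3,+7>; their common second difference is <+2,+1> (constant acceleration).
step 6: <1,24> + <+5,+8> → <6,32>
step 7: <6,32> + <+7,+9> → <13,41>

<13,41>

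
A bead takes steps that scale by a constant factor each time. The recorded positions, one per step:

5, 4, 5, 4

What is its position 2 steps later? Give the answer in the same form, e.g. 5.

4

Step-to-step displacements: -1, +1, -1; each is -1× the previous.
step 4: 4 + 1 → 5
step 5: 5 − 1 → 4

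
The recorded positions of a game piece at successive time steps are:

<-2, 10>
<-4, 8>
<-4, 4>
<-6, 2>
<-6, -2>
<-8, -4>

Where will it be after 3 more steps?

Step-to-step displacements: <-2, -2>, <+0, -4>, <-2, -2>, <+0, -4>, <-2, -2> — a repeating cycle of length 2.
step 6: apply <+0, -4> → <-8, -8>
step 7: apply <-2, -2> → <-10, -10>
step 8: apply <+0, -4> → <-10, -14>

<-10, -14>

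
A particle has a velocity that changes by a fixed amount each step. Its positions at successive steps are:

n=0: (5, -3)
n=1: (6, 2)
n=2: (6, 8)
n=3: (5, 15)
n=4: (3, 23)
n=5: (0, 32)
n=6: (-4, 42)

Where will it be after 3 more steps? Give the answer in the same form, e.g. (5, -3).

(-22, 78)

Successive displacements: (+1, +5), (+0, +6), (-1, +7), (-2, +8), (-3, +9), (-4, +10) — each changes by (-1, +1).
step 7: (-4, 42) + (-5, +11) → (-9, 53)
step 8: (-9, 53) + (-6, +12) → (-15, 65)
step 9: (-15, 65) + (-7, +13) → (-22, 78)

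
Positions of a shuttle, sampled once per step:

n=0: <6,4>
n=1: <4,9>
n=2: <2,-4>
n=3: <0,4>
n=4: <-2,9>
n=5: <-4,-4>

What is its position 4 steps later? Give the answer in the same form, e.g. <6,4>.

<-12,4>

First: linear, -2 per step → -12 at step 9.
Second: cycles through 4, 9, -4 every 3 steps. Step 9 lands at position 0 of the cycle → 4.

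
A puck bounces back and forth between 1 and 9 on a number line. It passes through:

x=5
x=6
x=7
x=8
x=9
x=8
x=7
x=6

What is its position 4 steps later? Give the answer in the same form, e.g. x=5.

x=2

The value reflects between 1 and 9, moving 1 per step.
  step 8: 6 → 5
  step 9: 5 → 4
  step 10: 4 → 3
  step 11: 3 → 2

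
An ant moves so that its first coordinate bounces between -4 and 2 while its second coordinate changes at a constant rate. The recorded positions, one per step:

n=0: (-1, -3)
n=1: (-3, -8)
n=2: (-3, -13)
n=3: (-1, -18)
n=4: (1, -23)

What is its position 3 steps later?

The first coordinate travels 2 per step and bounces off the walls at -4 and 2.
  step 5: 1 → 1
  step 6: 1 → -1
  step 7: -1 → -3
The second coordinate changes by -5 each step: at step 7 it is -38.

(-3, -38)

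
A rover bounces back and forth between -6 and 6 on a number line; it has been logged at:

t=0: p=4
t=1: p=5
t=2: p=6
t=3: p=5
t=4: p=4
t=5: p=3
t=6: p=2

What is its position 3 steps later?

p=-1

The value travels 1 per step and bounces off the walls at -6 and 6.
  step 7: 2 → 1
  step 8: 1 → 0
  step 9: 0 → -1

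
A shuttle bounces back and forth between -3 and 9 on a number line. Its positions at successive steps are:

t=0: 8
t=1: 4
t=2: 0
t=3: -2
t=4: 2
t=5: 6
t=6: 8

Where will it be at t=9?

-2

The value travels 4 per step and bounces off the walls at -3 and 9.
  step 7: 8 → 4
  step 8: 4 → 0
  step 9: 0 → -2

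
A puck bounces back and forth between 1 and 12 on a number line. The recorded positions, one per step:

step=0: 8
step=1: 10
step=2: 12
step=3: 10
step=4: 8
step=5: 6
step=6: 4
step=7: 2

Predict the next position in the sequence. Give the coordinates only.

2

The value reflects between 1 and 12, moving 2 per step.
  step 8: 2 → 2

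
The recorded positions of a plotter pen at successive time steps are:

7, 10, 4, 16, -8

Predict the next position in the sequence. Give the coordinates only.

40

The jumps are +3, -6, +12, -24 — a geometric progression with ratio -2.
step 5: -8 + 48 → 40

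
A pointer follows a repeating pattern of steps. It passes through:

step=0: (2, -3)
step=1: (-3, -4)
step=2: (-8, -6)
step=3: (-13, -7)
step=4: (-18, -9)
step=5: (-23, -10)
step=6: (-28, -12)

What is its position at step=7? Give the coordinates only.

Differencing gives (-5, -1), (-5, -2), (-5, -1), (-5, -2), (-5, -1), (-5, -2). This is the pattern (-5, -1), (-5, -2) repeated.
step 7: apply (-5, -1) → (-33, -13)

(-33, -13)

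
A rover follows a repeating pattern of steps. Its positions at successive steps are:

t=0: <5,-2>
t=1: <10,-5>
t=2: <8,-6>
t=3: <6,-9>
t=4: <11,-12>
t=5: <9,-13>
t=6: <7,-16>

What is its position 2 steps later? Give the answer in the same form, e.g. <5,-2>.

Step-to-step displacements: <+5,-3>, <-2,-1>, <-2,-3>, <+5,-3>, <-2,-1>, <-2,-3> — a repeating cycle of length 3.
step 7: apply <+5,-3> → <12,-19>
step 8: apply <-2,-1> → <10,-20>

<10,-20>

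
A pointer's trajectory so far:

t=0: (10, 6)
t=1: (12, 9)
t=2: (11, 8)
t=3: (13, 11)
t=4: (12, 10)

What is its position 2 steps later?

(13, 12)

Step-to-step displacements: (+2, +3), (-1, -1), (+2, +3), (-1, -1) — a repeating cycle of length 2.
step 5: apply (+2, +3) → (14, 13)
step 6: apply (-1, -1) → (13, 12)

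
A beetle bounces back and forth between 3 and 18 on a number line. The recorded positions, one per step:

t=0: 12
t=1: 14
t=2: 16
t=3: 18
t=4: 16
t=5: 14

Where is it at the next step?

12

The value travels 2 per step and bounces off the walls at 3 and 18.
  step 6: 14 → 12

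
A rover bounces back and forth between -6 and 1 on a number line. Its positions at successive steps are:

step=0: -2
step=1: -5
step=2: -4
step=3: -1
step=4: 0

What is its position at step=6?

-6

The value travels 3 per step and bounces off the walls at -6 and 1.
  step 5: 0 → -3
  step 6: -3 → -6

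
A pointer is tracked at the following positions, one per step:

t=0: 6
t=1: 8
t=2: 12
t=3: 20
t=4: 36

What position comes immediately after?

68

Consecutive displacements +2, +4, +8, +16 scale by a factor of 2 each step.
step 5: 36 + 32 → 68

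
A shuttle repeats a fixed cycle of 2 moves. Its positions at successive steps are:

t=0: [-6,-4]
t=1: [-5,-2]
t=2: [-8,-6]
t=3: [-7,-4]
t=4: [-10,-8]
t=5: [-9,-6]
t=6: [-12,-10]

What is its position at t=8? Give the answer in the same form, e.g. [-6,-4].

The moves between consecutive positions are [+1,+2], [-3,-4], [+1,+2], [-3,-4], [+1,+2], [-3,-4]; they repeat the 2-cycle [[+1,+2], [-3,-4]].
step 7: apply [+1,+2] → [-11,-8]
step 8: apply [-3,-4] → [-14,-12]

[-14,-12]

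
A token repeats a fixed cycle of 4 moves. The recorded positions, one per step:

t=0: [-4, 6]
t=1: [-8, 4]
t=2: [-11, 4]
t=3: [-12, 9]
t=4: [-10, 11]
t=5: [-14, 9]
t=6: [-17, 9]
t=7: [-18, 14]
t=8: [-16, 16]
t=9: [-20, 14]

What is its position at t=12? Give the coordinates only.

Step-to-step displacements: [-4, -2], [-3, +0], [-1, +5], [+2, +2], [-4, -2], [-3, +0], [-1, +5], [+2, +2], [-4, -2] — a repeating cycle of length 4.
step 10: apply [-3, +0] → [-23, 14]
step 11: apply [-1, +5] → [-24, 19]
step 12: apply [+2, +2] → [-22, 21]

[-22, 21]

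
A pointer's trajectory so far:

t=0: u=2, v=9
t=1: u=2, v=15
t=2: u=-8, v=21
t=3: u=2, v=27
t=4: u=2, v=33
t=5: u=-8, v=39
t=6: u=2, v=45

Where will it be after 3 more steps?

u=2, v=63

U: cycles through 2, 2, -8 every 3 steps. Step 9 lands at position 0 of the cycle → 2.
V: linear, +6 per step → 63 at step 9.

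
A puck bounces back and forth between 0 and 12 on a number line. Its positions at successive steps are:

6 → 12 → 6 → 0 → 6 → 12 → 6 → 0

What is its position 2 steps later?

12

The value reflects between 0 and 12, moving 6 per step.
  step 8: 0 → 6
  step 9: 6 → 12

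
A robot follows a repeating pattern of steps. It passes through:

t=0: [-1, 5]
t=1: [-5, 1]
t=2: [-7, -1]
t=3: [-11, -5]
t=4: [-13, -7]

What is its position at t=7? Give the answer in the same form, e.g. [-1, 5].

[-23, -17]

The moves between consecutive positions are [-4, -4], [-2, -2], [-4, -4], [-2, -2]; they repeat the 2-cycle [[-4, -4], [-2, -2]].
step 5: apply [-4, -4] → [-17, -11]
step 6: apply [-2, -2] → [-19, -13]
step 7: apply [-4, -4] → [-23, -17]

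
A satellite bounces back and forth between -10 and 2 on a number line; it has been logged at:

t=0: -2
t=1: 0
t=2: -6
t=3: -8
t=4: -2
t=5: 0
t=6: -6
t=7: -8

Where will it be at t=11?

-8

The value travels 6 per step and bounces off the walls at -10 and 2.
  step 8: -8 → -2
  step 9: -2 → 0
  step 10: 0 → -6
  step 11: -6 → -8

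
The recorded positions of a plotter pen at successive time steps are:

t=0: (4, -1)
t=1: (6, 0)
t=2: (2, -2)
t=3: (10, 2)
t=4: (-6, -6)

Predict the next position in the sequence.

(26, 10)

The jumps are (+2, +1), (-4, -2), (+8, +4), (-16, -8) — a geometric progression with ratio -2.
step 5: (-6, -6) + (+32, +16) → (26, 10)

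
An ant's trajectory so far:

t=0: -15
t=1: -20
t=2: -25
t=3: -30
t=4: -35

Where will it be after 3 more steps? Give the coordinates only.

Constant displacement of -5 per step.
step 5: -35 − 5 → -40
step 6: -40 − 5 → -45
step 7: -45 − 5 → -50

-50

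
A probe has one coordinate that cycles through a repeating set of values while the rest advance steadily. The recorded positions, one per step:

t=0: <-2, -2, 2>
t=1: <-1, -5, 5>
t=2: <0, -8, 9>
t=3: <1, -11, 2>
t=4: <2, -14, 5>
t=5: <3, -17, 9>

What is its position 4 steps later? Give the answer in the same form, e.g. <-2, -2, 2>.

First: linear, +1 per step → 7 at step 9.
Second: linear, -3 per step → -29 at step 9.
Third: cycles through 2, 5, 9 every 3 steps. Step 9 lands at position 0 of the cycle → 2.

<7, -29, 2>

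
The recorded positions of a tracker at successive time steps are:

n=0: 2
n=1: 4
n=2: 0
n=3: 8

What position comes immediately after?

-8

Consecutive displacements +2, -4, +8 scale by a factor of -2 each step.
step 4: 8 − 16 → -8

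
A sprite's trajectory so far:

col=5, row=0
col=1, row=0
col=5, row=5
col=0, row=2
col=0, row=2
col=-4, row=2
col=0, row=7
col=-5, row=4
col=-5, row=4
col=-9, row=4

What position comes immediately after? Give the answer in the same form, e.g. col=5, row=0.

Differencing gives (-4, +0), (+4, +5), (-5, -3), (+0, +0), (-4, +0), (+4, +5), (-5, -3), (+0, +0), (-4, +0). This is the pattern (-4, +0), (+4, +5), (-5, -3), (+0, +0) repeated.
step 10: apply (+4, +5) → col=-5, row=9

col=-5, row=9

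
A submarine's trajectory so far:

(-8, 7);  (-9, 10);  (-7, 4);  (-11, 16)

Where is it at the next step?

Consecutive displacements (-1, +3), (+2, -6), (-4, +12) scale by a factor of -2 each step.
step 4: (-11, 16) + (+8, -24) → (-3, -8)

(-3, -8)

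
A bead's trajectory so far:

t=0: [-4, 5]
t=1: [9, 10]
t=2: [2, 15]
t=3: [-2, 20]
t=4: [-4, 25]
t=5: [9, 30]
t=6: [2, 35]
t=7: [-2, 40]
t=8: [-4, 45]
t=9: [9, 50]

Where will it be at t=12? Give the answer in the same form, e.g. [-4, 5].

The first coordinate repeats the cycle [-4, 9, 2, -2] with period 4; step 12 mod 4 = 0, giving -4.
The second coordinate changes by +5 each step, so at step 12 it is 5 + 12·(5) = 65.

[-4, 65]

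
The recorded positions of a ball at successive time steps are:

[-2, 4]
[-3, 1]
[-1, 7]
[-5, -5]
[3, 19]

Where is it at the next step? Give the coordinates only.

The jumps are [-1, -3], [+2, +6], [-4, -12], [+8, +24] — a geometric progression with ratio -2.
step 5: [3, 19] + [-16, -48] → [-13, -29]

[-13, -29]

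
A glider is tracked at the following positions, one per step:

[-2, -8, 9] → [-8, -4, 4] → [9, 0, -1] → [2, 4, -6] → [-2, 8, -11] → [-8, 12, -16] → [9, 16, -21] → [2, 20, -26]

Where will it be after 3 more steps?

[9, 32, -41]

The first coordinate repeats the cycle [-2, -8, 9, 2] with period 4; step 10 mod 4 = 2, giving 9.
The second coordinate changes by +4 each step, so at step 10 it is -8 + 10·(4) = 32.
The third coordinate changes by -5 each step, so at step 10 it is 9 + 10·(-5) = -41.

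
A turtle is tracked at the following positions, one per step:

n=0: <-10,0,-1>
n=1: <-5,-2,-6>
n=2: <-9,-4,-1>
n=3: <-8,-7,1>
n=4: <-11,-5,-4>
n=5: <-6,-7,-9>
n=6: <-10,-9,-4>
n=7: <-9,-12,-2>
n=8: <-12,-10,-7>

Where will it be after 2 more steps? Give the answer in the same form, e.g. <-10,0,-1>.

The moves between consecutive positions are <+5,-2,-5>, <-4,-2,+5>, <+1,-3,+2>, <-3,+2,-5>, <+5,-2,-5>, <-4,-2,+5>, <+1,-3,+2>, <-3,+2,-5>; they repeat the 4-cycle [<+5,-2,-5>, <-4,-2,+5>, <+1,-3,+2>, <-3,+2,-5>].
step 9: apply <+5,-2,-5> → <-7,-12,-12>
step 10: apply <-4,-2,+5> → <-11,-14,-7>

<-11,-14,-7>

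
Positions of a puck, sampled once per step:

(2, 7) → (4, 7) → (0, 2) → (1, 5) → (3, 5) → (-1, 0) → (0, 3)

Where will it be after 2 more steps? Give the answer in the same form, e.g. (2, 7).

(-2, -2)

Differencing gives (+2, +0), (-4, -5), (+1, +3), (+2, +0), (-4, -5), (+1, +3). This is the pattern (+2, +0), (-4, -5), (+1, +3) repeated.
step 7: apply (+2, +0) → (2, 3)
step 8: apply (-4, -5) → (-2, -2)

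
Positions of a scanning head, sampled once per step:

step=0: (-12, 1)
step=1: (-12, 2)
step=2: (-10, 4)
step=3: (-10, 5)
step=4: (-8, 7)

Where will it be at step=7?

(-6, 11)

The moves between consecutive positions are (+0, +1), (+2, +2), (+0, +1), (+2, +2); they repeat the 2-cycle [(+0, +1), (+2, +2)].
step 5: apply (+0, +1) → (-8, 8)
step 6: apply (+2, +2) → (-6, 10)
step 7: apply (+0, +1) → (-6, 11)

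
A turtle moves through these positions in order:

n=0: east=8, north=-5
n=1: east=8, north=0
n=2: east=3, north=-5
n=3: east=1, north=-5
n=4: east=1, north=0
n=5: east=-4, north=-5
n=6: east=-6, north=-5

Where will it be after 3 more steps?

The moves between consecutive positions are (+0, +5), (-5, -5), (-2, +0), (+0, +5), (-5, -5), (-2, +0); they repeat the 3-cycle [(+0, +5), (-5, -5), (-2, +0)].
step 7: apply (+0, +5) → east=-6, north=0
step 8: apply (-5, -5) → east=-11, north=-5
step 9: apply (-2, +0) → east=-13, north=-5

east=-13, north=-5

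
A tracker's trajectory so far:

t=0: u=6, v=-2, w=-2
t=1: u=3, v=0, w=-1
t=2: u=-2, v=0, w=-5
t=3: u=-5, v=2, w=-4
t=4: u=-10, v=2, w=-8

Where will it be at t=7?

u=-21, v=6, w=-10

Step-to-step displacements: (-3, +2, +1), (-5, +0, -4), (-3, +2, +1), (-5, +0, -4) — a repeating cycle of length 2.
step 5: apply (-3, +2, +1) → u=-13, v=4, w=-7
step 6: apply (-5, +0, -4) → u=-18, v=4, w=-11
step 7: apply (-3, +2, +1) → u=-21, v=6, w=-10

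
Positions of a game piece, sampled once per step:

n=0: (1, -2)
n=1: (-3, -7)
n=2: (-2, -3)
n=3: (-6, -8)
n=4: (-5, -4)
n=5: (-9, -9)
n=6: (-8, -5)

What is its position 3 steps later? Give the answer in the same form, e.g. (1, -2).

(-15, -11)

Differencing gives (-4, -5), (+1, +4), (-4, -5), (+1, +4), (-4, -5), (+1, +4). This is the pattern (-4, -5), (+1, +4) repeated.
step 7: apply (-4, -5) → (-12, -10)
step 8: apply (+1, +4) → (-11, -6)
step 9: apply (-4, -5) → (-15, -11)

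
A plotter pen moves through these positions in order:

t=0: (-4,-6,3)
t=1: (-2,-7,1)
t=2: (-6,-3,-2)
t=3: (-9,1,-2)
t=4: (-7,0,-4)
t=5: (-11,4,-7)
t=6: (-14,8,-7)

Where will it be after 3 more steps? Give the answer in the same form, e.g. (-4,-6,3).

(-19,15,-12)

Differencing gives (+2,-1,-2), (-4,+4,-3), (-3,+4,+0), (+2,-1,-2), (-4,+4,-3), (-3,+4,+0). This is the pattern (+2,-1,-2), (-4,+4,-3), (-3,+4,+0) repeated.
step 7: apply (+2,-1,-2) → (-12,7,-9)
step 8: apply (-4,+4,-3) → (-16,11,-12)
step 9: apply (-3,+4,+0) → (-19,15,-12)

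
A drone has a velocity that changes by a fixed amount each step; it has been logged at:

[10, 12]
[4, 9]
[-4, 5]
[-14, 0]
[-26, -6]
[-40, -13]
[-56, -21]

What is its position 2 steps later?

[-94, -40]

First differences are [-6, -3], [-8, -4], [-10, -5], [-12, -6], [-14, -7], [-16, -8]; their common second difference is [-2, -1] (constant acceleration).
step 7: [-56, -21] + [-18, -9] → [-74, -30]
step 8: [-74, -30] + [-20, -10] → [-94, -40]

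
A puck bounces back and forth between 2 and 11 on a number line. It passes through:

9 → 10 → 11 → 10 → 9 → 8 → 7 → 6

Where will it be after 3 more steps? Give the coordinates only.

3

The value travels 1 per step and bounces off the walls at 2 and 11.
  step 8: 6 → 5
  step 9: 5 → 4
  step 10: 4 → 3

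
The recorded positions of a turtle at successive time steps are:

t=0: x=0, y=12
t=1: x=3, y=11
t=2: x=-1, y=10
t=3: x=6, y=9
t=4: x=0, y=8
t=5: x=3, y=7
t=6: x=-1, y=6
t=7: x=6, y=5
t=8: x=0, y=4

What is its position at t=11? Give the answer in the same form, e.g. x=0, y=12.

x=6, y=1

The x coordinate repeats the cycle [0, 3, -1, 6] with period 4; step 11 mod 4 = 3, giving 6.
The y coordinate changes by -1 each step, so at step 11 it is 12 + 11·(-1) = 1.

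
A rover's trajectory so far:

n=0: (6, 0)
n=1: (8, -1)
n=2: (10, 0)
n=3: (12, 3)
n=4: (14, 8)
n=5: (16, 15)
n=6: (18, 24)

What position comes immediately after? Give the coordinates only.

(20, 35)

First differences are (+2, -1), (+2, +1), (+2, +3), (+2, +5), (+2, +7), (+2, +9); their common second difference is (+0, +2) (constant acceleration).
step 7: (18, 24) + (+2, +11) → (20, 35)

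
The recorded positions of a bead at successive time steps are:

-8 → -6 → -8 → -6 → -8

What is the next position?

-6

Consecutive displacements +2, -2, +2, -2 scale by a factor of -1 each step.
step 5: -8 + 2 → -6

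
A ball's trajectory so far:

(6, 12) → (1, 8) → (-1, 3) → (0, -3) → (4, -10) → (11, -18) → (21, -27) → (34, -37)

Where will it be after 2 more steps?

(69, -60)

Successive displacements: (-5, -4), (-2, -5), (+1, -6), (+4, -7), (+7, -8), (+10, -9), (+13, -10) — each changes by (+3, -1).
step 8: (34, -37) + (+16, -11) → (50, -48)
step 9: (50, -48) + (+19, -12) → (69, -60)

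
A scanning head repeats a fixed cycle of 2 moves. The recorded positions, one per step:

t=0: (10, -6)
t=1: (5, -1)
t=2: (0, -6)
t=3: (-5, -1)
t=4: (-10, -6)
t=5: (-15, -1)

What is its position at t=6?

(-20, -6)

The moves between consecutive positions are (-5, +5), (-5, -5), (-5, +5), (-5, -5), (-5, +5); they repeat the 2-cycle [(-5, +5), (-5, -5)].
step 6: apply (-5, -5) → (-20, -6)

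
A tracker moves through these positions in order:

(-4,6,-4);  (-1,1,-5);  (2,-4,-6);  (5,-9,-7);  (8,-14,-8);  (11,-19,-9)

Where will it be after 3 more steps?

(20,-34,-12)

Each step adds (+3,-5,-1) to the position.
step 6: (11,-19,-9) + (+3,-5,-1) → (14,-24,-10)
step 7: (14,-24,-10) + (+3,-5,-1) → (17,-29,-11)
step 8: (17,-29,-11) + (+3,-5,-1) → (20,-34,-12)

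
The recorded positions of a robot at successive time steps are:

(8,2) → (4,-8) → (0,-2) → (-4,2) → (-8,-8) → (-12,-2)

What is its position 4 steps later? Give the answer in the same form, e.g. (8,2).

First: linear, -4 per step → -28 at step 9.
Second: cycles through 2, -8, -2 every 3 steps. Step 9 lands at position 0 of the cycle → 2.

(-28,2)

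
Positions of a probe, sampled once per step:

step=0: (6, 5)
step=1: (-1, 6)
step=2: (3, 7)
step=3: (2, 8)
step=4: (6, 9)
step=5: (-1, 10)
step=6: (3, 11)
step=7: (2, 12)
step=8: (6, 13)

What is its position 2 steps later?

(3, 15)

The first coordinate repeats the cycle [6, -1, 3, 2] with period 4; step 10 mod 4 = 2, giving 3.
The second coordinate changes by +1 each step, so at step 10 it is 5 + 10·(1) = 15.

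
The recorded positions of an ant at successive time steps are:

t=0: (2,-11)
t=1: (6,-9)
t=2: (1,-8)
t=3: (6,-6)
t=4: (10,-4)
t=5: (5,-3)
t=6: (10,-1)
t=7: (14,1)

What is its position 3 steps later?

(18,6)

Differencing gives (+4,+2), (-5,+1), (+5,+2), (+4,+2), (-5,+1), (+5,+2), (+4,+2). This is the pattern (+4,+2), (-5,+1), (+5,+2) repeated.
step 8: apply (-5,+1) → (9,2)
step 9: apply (+5,+2) → (14,4)
step 10: apply (+4,+2) → (18,6)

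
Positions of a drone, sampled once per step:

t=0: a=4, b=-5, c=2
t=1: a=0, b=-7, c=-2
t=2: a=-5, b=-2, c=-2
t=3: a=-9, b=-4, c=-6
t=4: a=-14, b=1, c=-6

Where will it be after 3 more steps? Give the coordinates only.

The moves between consecutive positions are (-4, -2, -4), (-5, +5, +0), (-4, -2, -4), (-5, +5, +0); they repeat the 2-cycle [(-4, -2, -4), (-5, +5, +0)].
step 5: apply (-4, -2, -4) → a=-18, b=-1, c=-10
step 6: apply (-5, +5, +0) → a=-23, b=4, c=-10
step 7: apply (-4, -2, -4) → a=-27, b=2, c=-14

a=-27, b=2, c=-14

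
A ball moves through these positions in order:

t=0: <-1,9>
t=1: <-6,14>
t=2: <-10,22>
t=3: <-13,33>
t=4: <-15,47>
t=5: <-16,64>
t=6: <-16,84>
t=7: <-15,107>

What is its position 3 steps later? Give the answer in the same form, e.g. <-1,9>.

Successive displacements: <-5,+5>, <-4,+8>, <-3,+11>, <-2,+14>, <-1,+17>, <+0,+20>, <+1,+23> — each changes by <+1,+3>.
step 8: <-15,107> + <+2,+26> → <-13,133>
step 9: <-13,133> + <+3,+29> → <-10,162>
step 10: <-10,162> + <+4,+32> → <-6,194>

<-6,194>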